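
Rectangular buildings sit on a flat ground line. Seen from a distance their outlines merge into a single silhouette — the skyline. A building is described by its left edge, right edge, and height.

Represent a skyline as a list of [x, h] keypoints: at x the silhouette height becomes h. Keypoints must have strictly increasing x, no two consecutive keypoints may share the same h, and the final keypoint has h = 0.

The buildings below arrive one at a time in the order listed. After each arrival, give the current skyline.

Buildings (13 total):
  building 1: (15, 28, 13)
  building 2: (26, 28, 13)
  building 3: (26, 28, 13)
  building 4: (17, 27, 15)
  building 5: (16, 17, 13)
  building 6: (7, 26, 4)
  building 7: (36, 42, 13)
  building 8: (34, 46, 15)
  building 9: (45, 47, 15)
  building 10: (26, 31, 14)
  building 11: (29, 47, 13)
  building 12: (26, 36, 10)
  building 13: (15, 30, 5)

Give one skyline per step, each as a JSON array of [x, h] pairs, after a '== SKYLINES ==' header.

== SKYLINES ==
[[15,13],[28,0]]
[[15,13],[28,0]]
[[15,13],[28,0]]
[[15,13],[17,15],[27,13],[28,0]]
[[15,13],[17,15],[27,13],[28,0]]
[[7,4],[15,13],[17,15],[27,13],[28,0]]
[[7,4],[15,13],[17,15],[27,13],[28,0],[36,13],[42,0]]
[[7,4],[15,13],[17,15],[27,13],[28,0],[34,15],[46,0]]
[[7,4],[15,13],[17,15],[27,13],[28,0],[34,15],[47,0]]
[[7,4],[15,13],[17,15],[27,14],[31,0],[34,15],[47,0]]
[[7,4],[15,13],[17,15],[27,14],[31,13],[34,15],[47,0]]
[[7,4],[15,13],[17,15],[27,14],[31,13],[34,15],[47,0]]
[[7,4],[15,13],[17,15],[27,14],[31,13],[34,15],[47,0]]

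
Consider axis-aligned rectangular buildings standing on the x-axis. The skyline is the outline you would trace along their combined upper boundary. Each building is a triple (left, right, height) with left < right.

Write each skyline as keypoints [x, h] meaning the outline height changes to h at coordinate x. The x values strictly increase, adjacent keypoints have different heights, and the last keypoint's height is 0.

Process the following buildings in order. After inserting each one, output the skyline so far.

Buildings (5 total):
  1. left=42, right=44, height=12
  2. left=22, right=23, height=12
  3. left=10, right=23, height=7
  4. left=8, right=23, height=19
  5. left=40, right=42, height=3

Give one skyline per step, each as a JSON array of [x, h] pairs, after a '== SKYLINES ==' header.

== SKYLINES ==
[[42,12],[44,0]]
[[22,12],[23,0],[42,12],[44,0]]
[[10,7],[22,12],[23,0],[42,12],[44,0]]
[[8,19],[23,0],[42,12],[44,0]]
[[8,19],[23,0],[40,3],[42,12],[44,0]]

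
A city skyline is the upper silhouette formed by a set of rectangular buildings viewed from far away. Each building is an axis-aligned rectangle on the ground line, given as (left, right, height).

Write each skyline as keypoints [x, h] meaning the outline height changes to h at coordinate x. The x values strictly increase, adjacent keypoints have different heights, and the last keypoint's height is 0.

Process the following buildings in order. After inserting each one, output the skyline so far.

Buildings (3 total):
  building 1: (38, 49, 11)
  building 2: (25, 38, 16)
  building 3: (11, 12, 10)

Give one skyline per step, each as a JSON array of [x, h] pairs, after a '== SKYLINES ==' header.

== SKYLINES ==
[[38,11],[49,0]]
[[25,16],[38,11],[49,0]]
[[11,10],[12,0],[25,16],[38,11],[49,0]]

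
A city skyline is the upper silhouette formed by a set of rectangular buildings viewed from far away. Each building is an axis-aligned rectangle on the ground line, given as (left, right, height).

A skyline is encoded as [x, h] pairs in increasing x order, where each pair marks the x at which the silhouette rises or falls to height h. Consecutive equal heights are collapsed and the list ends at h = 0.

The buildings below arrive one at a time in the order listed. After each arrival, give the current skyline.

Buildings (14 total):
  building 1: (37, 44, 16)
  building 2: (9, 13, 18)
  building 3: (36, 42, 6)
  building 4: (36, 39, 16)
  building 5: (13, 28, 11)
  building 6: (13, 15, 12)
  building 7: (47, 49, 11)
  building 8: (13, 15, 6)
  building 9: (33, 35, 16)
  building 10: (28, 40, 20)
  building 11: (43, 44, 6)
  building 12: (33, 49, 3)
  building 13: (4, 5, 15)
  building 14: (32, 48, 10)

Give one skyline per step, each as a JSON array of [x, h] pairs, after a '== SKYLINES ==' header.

== SKYLINES ==
[[37,16],[44,0]]
[[9,18],[13,0],[37,16],[44,0]]
[[9,18],[13,0],[36,6],[37,16],[44,0]]
[[9,18],[13,0],[36,16],[44,0]]
[[9,18],[13,11],[28,0],[36,16],[44,0]]
[[9,18],[13,12],[15,11],[28,0],[36,16],[44,0]]
[[9,18],[13,12],[15,11],[28,0],[36,16],[44,0],[47,11],[49,0]]
[[9,18],[13,12],[15,11],[28,0],[36,16],[44,0],[47,11],[49,0]]
[[9,18],[13,12],[15,11],[28,0],[33,16],[35,0],[36,16],[44,0],[47,11],[49,0]]
[[9,18],[13,12],[15,11],[28,20],[40,16],[44,0],[47,11],[49,0]]
[[9,18],[13,12],[15,11],[28,20],[40,16],[44,0],[47,11],[49,0]]
[[9,18],[13,12],[15,11],[28,20],[40,16],[44,3],[47,11],[49,0]]
[[4,15],[5,0],[9,18],[13,12],[15,11],[28,20],[40,16],[44,3],[47,11],[49,0]]
[[4,15],[5,0],[9,18],[13,12],[15,11],[28,20],[40,16],[44,10],[47,11],[49,0]]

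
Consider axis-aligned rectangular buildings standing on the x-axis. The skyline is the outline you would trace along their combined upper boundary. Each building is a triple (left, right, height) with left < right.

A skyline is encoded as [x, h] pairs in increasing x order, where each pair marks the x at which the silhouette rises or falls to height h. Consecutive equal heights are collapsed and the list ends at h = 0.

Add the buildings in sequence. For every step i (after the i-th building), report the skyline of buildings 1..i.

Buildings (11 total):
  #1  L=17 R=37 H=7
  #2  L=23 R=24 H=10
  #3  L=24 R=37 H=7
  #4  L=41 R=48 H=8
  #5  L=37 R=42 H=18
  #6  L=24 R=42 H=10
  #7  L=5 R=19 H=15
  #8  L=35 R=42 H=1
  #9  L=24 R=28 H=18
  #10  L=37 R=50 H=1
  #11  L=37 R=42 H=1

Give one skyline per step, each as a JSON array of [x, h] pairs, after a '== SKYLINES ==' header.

== SKYLINES ==
[[17,7],[37,0]]
[[17,7],[23,10],[24,7],[37,0]]
[[17,7],[23,10],[24,7],[37,0]]
[[17,7],[23,10],[24,7],[37,0],[41,8],[48,0]]
[[17,7],[23,10],[24,7],[37,18],[42,8],[48,0]]
[[17,7],[23,10],[37,18],[42,8],[48,0]]
[[5,15],[19,7],[23,10],[37,18],[42,8],[48,0]]
[[5,15],[19,7],[23,10],[37,18],[42,8],[48,0]]
[[5,15],[19,7],[23,10],[24,18],[28,10],[37,18],[42,8],[48,0]]
[[5,15],[19,7],[23,10],[24,18],[28,10],[37,18],[42,8],[48,1],[50,0]]
[[5,15],[19,7],[23,10],[24,18],[28,10],[37,18],[42,8],[48,1],[50,0]]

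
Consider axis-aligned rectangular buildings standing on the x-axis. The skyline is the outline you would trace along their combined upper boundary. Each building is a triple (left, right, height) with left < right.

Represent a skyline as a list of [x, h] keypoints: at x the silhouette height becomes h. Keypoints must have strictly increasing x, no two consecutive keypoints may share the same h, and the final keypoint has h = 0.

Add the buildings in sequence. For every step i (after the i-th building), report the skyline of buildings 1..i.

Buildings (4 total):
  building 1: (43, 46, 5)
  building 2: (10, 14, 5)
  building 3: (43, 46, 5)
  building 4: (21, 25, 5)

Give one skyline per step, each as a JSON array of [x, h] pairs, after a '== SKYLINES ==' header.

== SKYLINES ==
[[43,5],[46,0]]
[[10,5],[14,0],[43,5],[46,0]]
[[10,5],[14,0],[43,5],[46,0]]
[[10,5],[14,0],[21,5],[25,0],[43,5],[46,0]]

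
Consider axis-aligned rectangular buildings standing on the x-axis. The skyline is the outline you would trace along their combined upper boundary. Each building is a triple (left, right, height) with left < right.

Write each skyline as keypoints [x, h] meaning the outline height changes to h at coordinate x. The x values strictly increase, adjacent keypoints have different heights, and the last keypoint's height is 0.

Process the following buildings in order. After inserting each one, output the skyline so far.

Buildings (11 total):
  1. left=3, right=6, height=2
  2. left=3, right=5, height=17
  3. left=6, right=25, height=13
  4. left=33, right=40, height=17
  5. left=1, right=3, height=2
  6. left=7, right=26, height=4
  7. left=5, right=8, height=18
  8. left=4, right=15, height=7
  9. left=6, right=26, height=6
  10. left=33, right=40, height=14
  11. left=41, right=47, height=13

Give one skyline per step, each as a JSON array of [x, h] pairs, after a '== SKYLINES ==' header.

== SKYLINES ==
[[3,2],[6,0]]
[[3,17],[5,2],[6,0]]
[[3,17],[5,2],[6,13],[25,0]]
[[3,17],[5,2],[6,13],[25,0],[33,17],[40,0]]
[[1,2],[3,17],[5,2],[6,13],[25,0],[33,17],[40,0]]
[[1,2],[3,17],[5,2],[6,13],[25,4],[26,0],[33,17],[40,0]]
[[1,2],[3,17],[5,18],[8,13],[25,4],[26,0],[33,17],[40,0]]
[[1,2],[3,17],[5,18],[8,13],[25,4],[26,0],[33,17],[40,0]]
[[1,2],[3,17],[5,18],[8,13],[25,6],[26,0],[33,17],[40,0]]
[[1,2],[3,17],[5,18],[8,13],[25,6],[26,0],[33,17],[40,0]]
[[1,2],[3,17],[5,18],[8,13],[25,6],[26,0],[33,17],[40,0],[41,13],[47,0]]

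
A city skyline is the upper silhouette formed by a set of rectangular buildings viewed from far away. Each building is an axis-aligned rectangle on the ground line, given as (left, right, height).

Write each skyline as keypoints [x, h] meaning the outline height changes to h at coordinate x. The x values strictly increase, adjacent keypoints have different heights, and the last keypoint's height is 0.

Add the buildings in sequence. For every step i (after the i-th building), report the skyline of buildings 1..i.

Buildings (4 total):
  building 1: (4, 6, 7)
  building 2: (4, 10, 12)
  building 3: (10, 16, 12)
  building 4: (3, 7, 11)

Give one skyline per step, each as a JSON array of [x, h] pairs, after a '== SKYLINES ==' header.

== SKYLINES ==
[[4,7],[6,0]]
[[4,12],[10,0]]
[[4,12],[16,0]]
[[3,11],[4,12],[16,0]]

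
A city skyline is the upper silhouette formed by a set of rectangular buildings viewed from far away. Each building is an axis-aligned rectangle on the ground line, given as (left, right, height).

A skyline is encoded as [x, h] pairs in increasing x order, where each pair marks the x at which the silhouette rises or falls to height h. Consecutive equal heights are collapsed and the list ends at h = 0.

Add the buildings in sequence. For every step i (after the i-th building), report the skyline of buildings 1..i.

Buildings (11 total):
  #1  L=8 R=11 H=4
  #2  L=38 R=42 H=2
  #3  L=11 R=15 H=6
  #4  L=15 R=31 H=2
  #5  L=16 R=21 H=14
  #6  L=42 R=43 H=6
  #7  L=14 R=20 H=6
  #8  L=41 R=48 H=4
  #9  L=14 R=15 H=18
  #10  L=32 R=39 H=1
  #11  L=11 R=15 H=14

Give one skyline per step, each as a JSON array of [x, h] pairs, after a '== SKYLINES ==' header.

== SKYLINES ==
[[8,4],[11,0]]
[[8,4],[11,0],[38,2],[42,0]]
[[8,4],[11,6],[15,0],[38,2],[42,0]]
[[8,4],[11,6],[15,2],[31,0],[38,2],[42,0]]
[[8,4],[11,6],[15,2],[16,14],[21,2],[31,0],[38,2],[42,0]]
[[8,4],[11,6],[15,2],[16,14],[21,2],[31,0],[38,2],[42,6],[43,0]]
[[8,4],[11,6],[16,14],[21,2],[31,0],[38,2],[42,6],[43,0]]
[[8,4],[11,6],[16,14],[21,2],[31,0],[38,2],[41,4],[42,6],[43,4],[48,0]]
[[8,4],[11,6],[14,18],[15,6],[16,14],[21,2],[31,0],[38,2],[41,4],[42,6],[43,4],[48,0]]
[[8,4],[11,6],[14,18],[15,6],[16,14],[21,2],[31,0],[32,1],[38,2],[41,4],[42,6],[43,4],[48,0]]
[[8,4],[11,14],[14,18],[15,6],[16,14],[21,2],[31,0],[32,1],[38,2],[41,4],[42,6],[43,4],[48,0]]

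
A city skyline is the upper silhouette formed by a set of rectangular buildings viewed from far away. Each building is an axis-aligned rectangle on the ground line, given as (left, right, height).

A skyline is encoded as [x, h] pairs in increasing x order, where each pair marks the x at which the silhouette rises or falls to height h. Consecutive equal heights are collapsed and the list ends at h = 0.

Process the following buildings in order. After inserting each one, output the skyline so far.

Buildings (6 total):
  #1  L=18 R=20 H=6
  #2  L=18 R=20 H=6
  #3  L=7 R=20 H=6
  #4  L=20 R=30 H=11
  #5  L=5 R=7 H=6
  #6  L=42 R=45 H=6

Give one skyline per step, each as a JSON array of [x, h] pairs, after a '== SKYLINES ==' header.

== SKYLINES ==
[[18,6],[20,0]]
[[18,6],[20,0]]
[[7,6],[20,0]]
[[7,6],[20,11],[30,0]]
[[5,6],[20,11],[30,0]]
[[5,6],[20,11],[30,0],[42,6],[45,0]]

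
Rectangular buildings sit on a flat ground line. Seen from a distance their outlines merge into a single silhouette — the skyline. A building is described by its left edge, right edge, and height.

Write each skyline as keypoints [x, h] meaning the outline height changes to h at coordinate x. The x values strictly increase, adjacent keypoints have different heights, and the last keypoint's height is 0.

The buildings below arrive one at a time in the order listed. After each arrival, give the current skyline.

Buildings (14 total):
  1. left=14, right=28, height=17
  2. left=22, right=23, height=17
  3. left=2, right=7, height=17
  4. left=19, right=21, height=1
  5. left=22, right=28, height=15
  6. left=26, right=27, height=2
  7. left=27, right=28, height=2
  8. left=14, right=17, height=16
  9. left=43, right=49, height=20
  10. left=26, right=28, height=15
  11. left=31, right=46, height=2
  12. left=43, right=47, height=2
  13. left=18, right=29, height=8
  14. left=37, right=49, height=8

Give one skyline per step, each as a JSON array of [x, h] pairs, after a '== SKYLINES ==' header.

== SKYLINES ==
[[14,17],[28,0]]
[[14,17],[28,0]]
[[2,17],[7,0],[14,17],[28,0]]
[[2,17],[7,0],[14,17],[28,0]]
[[2,17],[7,0],[14,17],[28,0]]
[[2,17],[7,0],[14,17],[28,0]]
[[2,17],[7,0],[14,17],[28,0]]
[[2,17],[7,0],[14,17],[28,0]]
[[2,17],[7,0],[14,17],[28,0],[43,20],[49,0]]
[[2,17],[7,0],[14,17],[28,0],[43,20],[49,0]]
[[2,17],[7,0],[14,17],[28,0],[31,2],[43,20],[49,0]]
[[2,17],[7,0],[14,17],[28,0],[31,2],[43,20],[49,0]]
[[2,17],[7,0],[14,17],[28,8],[29,0],[31,2],[43,20],[49,0]]
[[2,17],[7,0],[14,17],[28,8],[29,0],[31,2],[37,8],[43,20],[49,0]]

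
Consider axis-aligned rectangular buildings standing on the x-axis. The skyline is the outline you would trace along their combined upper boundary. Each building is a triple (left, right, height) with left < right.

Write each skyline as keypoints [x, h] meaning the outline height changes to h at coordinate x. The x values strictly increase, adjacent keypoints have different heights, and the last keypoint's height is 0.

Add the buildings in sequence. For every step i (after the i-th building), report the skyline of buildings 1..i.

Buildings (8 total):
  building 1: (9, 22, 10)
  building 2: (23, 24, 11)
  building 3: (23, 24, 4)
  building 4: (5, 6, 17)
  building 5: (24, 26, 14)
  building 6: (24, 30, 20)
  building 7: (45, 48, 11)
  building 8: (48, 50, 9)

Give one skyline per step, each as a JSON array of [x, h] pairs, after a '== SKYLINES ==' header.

== SKYLINES ==
[[9,10],[22,0]]
[[9,10],[22,0],[23,11],[24,0]]
[[9,10],[22,0],[23,11],[24,0]]
[[5,17],[6,0],[9,10],[22,0],[23,11],[24,0]]
[[5,17],[6,0],[9,10],[22,0],[23,11],[24,14],[26,0]]
[[5,17],[6,0],[9,10],[22,0],[23,11],[24,20],[30,0]]
[[5,17],[6,0],[9,10],[22,0],[23,11],[24,20],[30,0],[45,11],[48,0]]
[[5,17],[6,0],[9,10],[22,0],[23,11],[24,20],[30,0],[45,11],[48,9],[50,0]]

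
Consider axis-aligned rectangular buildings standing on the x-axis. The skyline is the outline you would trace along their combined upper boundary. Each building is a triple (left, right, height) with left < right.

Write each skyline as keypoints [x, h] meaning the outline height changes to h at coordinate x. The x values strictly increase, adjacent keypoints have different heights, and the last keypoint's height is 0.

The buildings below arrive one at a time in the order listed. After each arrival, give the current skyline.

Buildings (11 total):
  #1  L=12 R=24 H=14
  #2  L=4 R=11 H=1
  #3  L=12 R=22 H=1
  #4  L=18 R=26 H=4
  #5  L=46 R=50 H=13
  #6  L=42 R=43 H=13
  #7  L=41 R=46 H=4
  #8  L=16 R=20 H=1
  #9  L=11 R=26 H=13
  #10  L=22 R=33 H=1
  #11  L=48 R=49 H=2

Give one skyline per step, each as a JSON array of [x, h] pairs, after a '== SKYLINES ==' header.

== SKYLINES ==
[[12,14],[24,0]]
[[4,1],[11,0],[12,14],[24,0]]
[[4,1],[11,0],[12,14],[24,0]]
[[4,1],[11,0],[12,14],[24,4],[26,0]]
[[4,1],[11,0],[12,14],[24,4],[26,0],[46,13],[50,0]]
[[4,1],[11,0],[12,14],[24,4],[26,0],[42,13],[43,0],[46,13],[50,0]]
[[4,1],[11,0],[12,14],[24,4],[26,0],[41,4],[42,13],[43,4],[46,13],[50,0]]
[[4,1],[11,0],[12,14],[24,4],[26,0],[41,4],[42,13],[43,4],[46,13],[50,0]]
[[4,1],[11,13],[12,14],[24,13],[26,0],[41,4],[42,13],[43,4],[46,13],[50,0]]
[[4,1],[11,13],[12,14],[24,13],[26,1],[33,0],[41,4],[42,13],[43,4],[46,13],[50,0]]
[[4,1],[11,13],[12,14],[24,13],[26,1],[33,0],[41,4],[42,13],[43,4],[46,13],[50,0]]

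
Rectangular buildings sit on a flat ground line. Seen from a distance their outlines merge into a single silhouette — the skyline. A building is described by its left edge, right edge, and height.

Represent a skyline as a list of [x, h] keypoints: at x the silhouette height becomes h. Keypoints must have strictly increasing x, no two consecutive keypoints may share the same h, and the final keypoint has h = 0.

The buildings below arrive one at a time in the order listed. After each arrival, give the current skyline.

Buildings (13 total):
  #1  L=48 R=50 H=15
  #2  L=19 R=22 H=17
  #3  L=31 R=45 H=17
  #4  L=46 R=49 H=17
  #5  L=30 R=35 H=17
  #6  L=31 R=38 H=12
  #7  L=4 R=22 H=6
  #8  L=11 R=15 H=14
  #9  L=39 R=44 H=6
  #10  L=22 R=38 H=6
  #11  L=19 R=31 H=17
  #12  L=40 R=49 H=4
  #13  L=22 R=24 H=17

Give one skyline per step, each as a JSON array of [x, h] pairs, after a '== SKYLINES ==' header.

== SKYLINES ==
[[48,15],[50,0]]
[[19,17],[22,0],[48,15],[50,0]]
[[19,17],[22,0],[31,17],[45,0],[48,15],[50,0]]
[[19,17],[22,0],[31,17],[45,0],[46,17],[49,15],[50,0]]
[[19,17],[22,0],[30,17],[45,0],[46,17],[49,15],[50,0]]
[[19,17],[22,0],[30,17],[45,0],[46,17],[49,15],[50,0]]
[[4,6],[19,17],[22,0],[30,17],[45,0],[46,17],[49,15],[50,0]]
[[4,6],[11,14],[15,6],[19,17],[22,0],[30,17],[45,0],[46,17],[49,15],[50,0]]
[[4,6],[11,14],[15,6],[19,17],[22,0],[30,17],[45,0],[46,17],[49,15],[50,0]]
[[4,6],[11,14],[15,6],[19,17],[22,6],[30,17],[45,0],[46,17],[49,15],[50,0]]
[[4,6],[11,14],[15,6],[19,17],[45,0],[46,17],[49,15],[50,0]]
[[4,6],[11,14],[15,6],[19,17],[45,4],[46,17],[49,15],[50,0]]
[[4,6],[11,14],[15,6],[19,17],[45,4],[46,17],[49,15],[50,0]]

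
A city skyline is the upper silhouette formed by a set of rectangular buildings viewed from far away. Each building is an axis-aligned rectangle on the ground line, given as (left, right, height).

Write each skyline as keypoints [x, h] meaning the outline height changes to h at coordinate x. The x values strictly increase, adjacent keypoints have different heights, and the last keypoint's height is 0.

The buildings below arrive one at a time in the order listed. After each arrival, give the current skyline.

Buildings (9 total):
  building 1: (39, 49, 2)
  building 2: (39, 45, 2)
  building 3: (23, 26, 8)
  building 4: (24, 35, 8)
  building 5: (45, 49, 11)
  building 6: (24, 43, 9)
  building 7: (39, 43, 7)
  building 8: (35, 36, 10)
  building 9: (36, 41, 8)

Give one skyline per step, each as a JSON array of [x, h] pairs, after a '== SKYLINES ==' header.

== SKYLINES ==
[[39,2],[49,0]]
[[39,2],[49,0]]
[[23,8],[26,0],[39,2],[49,0]]
[[23,8],[35,0],[39,2],[49,0]]
[[23,8],[35,0],[39,2],[45,11],[49,0]]
[[23,8],[24,9],[43,2],[45,11],[49,0]]
[[23,8],[24,9],[43,2],[45,11],[49,0]]
[[23,8],[24,9],[35,10],[36,9],[43,2],[45,11],[49,0]]
[[23,8],[24,9],[35,10],[36,9],[43,2],[45,11],[49,0]]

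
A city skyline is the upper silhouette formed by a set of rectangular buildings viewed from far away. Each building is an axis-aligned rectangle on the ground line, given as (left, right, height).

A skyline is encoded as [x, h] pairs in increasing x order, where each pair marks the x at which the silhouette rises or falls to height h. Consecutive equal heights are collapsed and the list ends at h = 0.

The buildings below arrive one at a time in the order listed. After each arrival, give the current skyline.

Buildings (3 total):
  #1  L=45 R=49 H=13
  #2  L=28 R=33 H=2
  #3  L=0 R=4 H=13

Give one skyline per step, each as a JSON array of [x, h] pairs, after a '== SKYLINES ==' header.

== SKYLINES ==
[[45,13],[49,0]]
[[28,2],[33,0],[45,13],[49,0]]
[[0,13],[4,0],[28,2],[33,0],[45,13],[49,0]]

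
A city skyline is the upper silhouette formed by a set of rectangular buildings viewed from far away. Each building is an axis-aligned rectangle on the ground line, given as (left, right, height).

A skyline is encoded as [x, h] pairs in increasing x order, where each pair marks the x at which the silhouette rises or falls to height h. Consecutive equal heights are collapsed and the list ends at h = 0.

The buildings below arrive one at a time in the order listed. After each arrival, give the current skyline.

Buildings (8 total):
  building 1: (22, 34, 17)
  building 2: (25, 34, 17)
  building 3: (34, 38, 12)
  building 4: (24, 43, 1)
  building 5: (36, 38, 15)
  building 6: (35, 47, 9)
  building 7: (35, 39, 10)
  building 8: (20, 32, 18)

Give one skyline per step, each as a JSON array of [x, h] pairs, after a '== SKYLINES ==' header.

== SKYLINES ==
[[22,17],[34,0]]
[[22,17],[34,0]]
[[22,17],[34,12],[38,0]]
[[22,17],[34,12],[38,1],[43,0]]
[[22,17],[34,12],[36,15],[38,1],[43,0]]
[[22,17],[34,12],[36,15],[38,9],[47,0]]
[[22,17],[34,12],[36,15],[38,10],[39,9],[47,0]]
[[20,18],[32,17],[34,12],[36,15],[38,10],[39,9],[47,0]]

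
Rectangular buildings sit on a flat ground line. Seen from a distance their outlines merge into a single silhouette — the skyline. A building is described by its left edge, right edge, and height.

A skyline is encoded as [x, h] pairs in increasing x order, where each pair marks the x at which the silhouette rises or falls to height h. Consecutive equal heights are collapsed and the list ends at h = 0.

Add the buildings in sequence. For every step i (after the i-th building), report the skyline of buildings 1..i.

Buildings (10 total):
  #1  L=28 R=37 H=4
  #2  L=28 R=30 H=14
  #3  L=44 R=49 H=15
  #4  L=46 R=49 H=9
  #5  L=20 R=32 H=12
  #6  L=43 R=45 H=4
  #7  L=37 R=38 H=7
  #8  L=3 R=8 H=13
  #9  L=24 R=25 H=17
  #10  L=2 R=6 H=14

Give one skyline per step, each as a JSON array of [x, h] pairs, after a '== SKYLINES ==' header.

== SKYLINES ==
[[28,4],[37,0]]
[[28,14],[30,4],[37,0]]
[[28,14],[30,4],[37,0],[44,15],[49,0]]
[[28,14],[30,4],[37,0],[44,15],[49,0]]
[[20,12],[28,14],[30,12],[32,4],[37,0],[44,15],[49,0]]
[[20,12],[28,14],[30,12],[32,4],[37,0],[43,4],[44,15],[49,0]]
[[20,12],[28,14],[30,12],[32,4],[37,7],[38,0],[43,4],[44,15],[49,0]]
[[3,13],[8,0],[20,12],[28,14],[30,12],[32,4],[37,7],[38,0],[43,4],[44,15],[49,0]]
[[3,13],[8,0],[20,12],[24,17],[25,12],[28,14],[30,12],[32,4],[37,7],[38,0],[43,4],[44,15],[49,0]]
[[2,14],[6,13],[8,0],[20,12],[24,17],[25,12],[28,14],[30,12],[32,4],[37,7],[38,0],[43,4],[44,15],[49,0]]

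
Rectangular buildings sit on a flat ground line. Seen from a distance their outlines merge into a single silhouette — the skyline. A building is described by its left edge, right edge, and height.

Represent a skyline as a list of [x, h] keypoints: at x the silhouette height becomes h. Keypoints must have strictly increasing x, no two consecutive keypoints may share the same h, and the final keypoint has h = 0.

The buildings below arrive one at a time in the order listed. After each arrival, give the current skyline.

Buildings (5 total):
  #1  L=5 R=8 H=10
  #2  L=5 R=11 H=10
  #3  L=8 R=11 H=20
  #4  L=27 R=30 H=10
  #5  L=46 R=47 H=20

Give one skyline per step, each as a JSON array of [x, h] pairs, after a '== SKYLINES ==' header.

== SKYLINES ==
[[5,10],[8,0]]
[[5,10],[11,0]]
[[5,10],[8,20],[11,0]]
[[5,10],[8,20],[11,0],[27,10],[30,0]]
[[5,10],[8,20],[11,0],[27,10],[30,0],[46,20],[47,0]]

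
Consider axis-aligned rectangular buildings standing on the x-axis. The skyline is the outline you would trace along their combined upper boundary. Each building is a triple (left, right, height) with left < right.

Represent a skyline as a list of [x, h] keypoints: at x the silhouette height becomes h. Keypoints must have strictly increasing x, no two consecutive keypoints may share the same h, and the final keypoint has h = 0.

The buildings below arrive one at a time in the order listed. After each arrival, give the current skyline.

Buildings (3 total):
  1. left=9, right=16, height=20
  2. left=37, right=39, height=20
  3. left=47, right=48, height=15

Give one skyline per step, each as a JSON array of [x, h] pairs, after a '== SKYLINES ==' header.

== SKYLINES ==
[[9,20],[16,0]]
[[9,20],[16,0],[37,20],[39,0]]
[[9,20],[16,0],[37,20],[39,0],[47,15],[48,0]]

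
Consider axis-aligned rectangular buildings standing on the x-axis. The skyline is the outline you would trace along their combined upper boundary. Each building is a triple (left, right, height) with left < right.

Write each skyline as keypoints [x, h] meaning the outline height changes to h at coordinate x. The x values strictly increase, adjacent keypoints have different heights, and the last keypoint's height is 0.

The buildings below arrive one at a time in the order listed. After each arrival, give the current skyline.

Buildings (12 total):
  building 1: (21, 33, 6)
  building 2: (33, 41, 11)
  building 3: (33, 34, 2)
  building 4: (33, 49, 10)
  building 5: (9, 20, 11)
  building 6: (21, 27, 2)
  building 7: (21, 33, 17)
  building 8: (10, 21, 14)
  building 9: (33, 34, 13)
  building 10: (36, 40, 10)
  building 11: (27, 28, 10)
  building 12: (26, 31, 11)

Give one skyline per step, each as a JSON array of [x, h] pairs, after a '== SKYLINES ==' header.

== SKYLINES ==
[[21,6],[33,0]]
[[21,6],[33,11],[41,0]]
[[21,6],[33,11],[41,0]]
[[21,6],[33,11],[41,10],[49,0]]
[[9,11],[20,0],[21,6],[33,11],[41,10],[49,0]]
[[9,11],[20,0],[21,6],[33,11],[41,10],[49,0]]
[[9,11],[20,0],[21,17],[33,11],[41,10],[49,0]]
[[9,11],[10,14],[21,17],[33,11],[41,10],[49,0]]
[[9,11],[10,14],[21,17],[33,13],[34,11],[41,10],[49,0]]
[[9,11],[10,14],[21,17],[33,13],[34,11],[41,10],[49,0]]
[[9,11],[10,14],[21,17],[33,13],[34,11],[41,10],[49,0]]
[[9,11],[10,14],[21,17],[33,13],[34,11],[41,10],[49,0]]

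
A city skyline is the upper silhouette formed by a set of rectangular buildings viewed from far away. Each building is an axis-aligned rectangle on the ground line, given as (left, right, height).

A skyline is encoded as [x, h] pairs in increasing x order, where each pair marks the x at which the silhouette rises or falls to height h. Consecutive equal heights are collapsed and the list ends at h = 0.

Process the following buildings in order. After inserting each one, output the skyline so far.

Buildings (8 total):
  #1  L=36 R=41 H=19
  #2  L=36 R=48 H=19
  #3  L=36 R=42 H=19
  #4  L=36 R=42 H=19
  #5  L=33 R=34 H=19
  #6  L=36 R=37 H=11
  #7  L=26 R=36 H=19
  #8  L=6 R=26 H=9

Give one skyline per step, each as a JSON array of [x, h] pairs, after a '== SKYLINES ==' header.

== SKYLINES ==
[[36,19],[41,0]]
[[36,19],[48,0]]
[[36,19],[48,0]]
[[36,19],[48,0]]
[[33,19],[34,0],[36,19],[48,0]]
[[33,19],[34,0],[36,19],[48,0]]
[[26,19],[48,0]]
[[6,9],[26,19],[48,0]]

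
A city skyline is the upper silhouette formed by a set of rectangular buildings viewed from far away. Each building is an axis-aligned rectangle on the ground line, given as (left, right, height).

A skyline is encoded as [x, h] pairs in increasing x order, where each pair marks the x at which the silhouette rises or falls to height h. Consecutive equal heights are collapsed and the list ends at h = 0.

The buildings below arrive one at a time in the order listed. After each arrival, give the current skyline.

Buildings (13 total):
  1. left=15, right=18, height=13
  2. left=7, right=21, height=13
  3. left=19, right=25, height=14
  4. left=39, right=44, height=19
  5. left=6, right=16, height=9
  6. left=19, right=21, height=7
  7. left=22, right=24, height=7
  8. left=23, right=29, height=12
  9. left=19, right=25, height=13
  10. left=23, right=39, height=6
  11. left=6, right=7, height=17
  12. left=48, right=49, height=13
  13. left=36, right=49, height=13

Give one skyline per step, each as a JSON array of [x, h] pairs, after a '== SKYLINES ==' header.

== SKYLINES ==
[[15,13],[18,0]]
[[7,13],[21,0]]
[[7,13],[19,14],[25,0]]
[[7,13],[19,14],[25,0],[39,19],[44,0]]
[[6,9],[7,13],[19,14],[25,0],[39,19],[44,0]]
[[6,9],[7,13],[19,14],[25,0],[39,19],[44,0]]
[[6,9],[7,13],[19,14],[25,0],[39,19],[44,0]]
[[6,9],[7,13],[19,14],[25,12],[29,0],[39,19],[44,0]]
[[6,9],[7,13],[19,14],[25,12],[29,0],[39,19],[44,0]]
[[6,9],[7,13],[19,14],[25,12],[29,6],[39,19],[44,0]]
[[6,17],[7,13],[19,14],[25,12],[29,6],[39,19],[44,0]]
[[6,17],[7,13],[19,14],[25,12],[29,6],[39,19],[44,0],[48,13],[49,0]]
[[6,17],[7,13],[19,14],[25,12],[29,6],[36,13],[39,19],[44,13],[49,0]]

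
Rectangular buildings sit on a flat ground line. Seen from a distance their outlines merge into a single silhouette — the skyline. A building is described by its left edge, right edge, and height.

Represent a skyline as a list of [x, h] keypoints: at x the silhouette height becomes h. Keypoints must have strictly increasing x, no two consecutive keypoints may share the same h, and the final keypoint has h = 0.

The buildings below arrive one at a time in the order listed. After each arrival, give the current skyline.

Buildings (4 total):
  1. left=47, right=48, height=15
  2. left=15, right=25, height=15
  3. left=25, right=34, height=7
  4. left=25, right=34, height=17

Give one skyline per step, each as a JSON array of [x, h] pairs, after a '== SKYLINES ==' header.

== SKYLINES ==
[[47,15],[48,0]]
[[15,15],[25,0],[47,15],[48,0]]
[[15,15],[25,7],[34,0],[47,15],[48,0]]
[[15,15],[25,17],[34,0],[47,15],[48,0]]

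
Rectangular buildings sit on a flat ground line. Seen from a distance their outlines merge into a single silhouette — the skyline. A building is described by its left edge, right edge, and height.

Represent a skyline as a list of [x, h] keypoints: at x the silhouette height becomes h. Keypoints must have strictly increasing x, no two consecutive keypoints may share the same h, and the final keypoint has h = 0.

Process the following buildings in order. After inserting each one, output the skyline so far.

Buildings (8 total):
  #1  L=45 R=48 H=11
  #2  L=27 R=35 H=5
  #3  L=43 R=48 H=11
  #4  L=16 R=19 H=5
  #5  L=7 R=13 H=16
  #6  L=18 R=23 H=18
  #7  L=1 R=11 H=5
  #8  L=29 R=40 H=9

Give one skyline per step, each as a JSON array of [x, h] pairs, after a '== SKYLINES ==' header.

== SKYLINES ==
[[45,11],[48,0]]
[[27,5],[35,0],[45,11],[48,0]]
[[27,5],[35,0],[43,11],[48,0]]
[[16,5],[19,0],[27,5],[35,0],[43,11],[48,0]]
[[7,16],[13,0],[16,5],[19,0],[27,5],[35,0],[43,11],[48,0]]
[[7,16],[13,0],[16,5],[18,18],[23,0],[27,5],[35,0],[43,11],[48,0]]
[[1,5],[7,16],[13,0],[16,5],[18,18],[23,0],[27,5],[35,0],[43,11],[48,0]]
[[1,5],[7,16],[13,0],[16,5],[18,18],[23,0],[27,5],[29,9],[40,0],[43,11],[48,0]]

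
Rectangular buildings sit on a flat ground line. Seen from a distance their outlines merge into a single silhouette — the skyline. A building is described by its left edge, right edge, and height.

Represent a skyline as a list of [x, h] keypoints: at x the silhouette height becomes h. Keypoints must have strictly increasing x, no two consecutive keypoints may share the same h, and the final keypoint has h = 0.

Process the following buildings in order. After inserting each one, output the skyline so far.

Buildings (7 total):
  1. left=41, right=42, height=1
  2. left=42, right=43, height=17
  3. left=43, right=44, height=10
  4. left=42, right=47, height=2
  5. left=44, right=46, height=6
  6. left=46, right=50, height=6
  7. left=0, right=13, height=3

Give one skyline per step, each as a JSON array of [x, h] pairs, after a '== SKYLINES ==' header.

== SKYLINES ==
[[41,1],[42,0]]
[[41,1],[42,17],[43,0]]
[[41,1],[42,17],[43,10],[44,0]]
[[41,1],[42,17],[43,10],[44,2],[47,0]]
[[41,1],[42,17],[43,10],[44,6],[46,2],[47,0]]
[[41,1],[42,17],[43,10],[44,6],[50,0]]
[[0,3],[13,0],[41,1],[42,17],[43,10],[44,6],[50,0]]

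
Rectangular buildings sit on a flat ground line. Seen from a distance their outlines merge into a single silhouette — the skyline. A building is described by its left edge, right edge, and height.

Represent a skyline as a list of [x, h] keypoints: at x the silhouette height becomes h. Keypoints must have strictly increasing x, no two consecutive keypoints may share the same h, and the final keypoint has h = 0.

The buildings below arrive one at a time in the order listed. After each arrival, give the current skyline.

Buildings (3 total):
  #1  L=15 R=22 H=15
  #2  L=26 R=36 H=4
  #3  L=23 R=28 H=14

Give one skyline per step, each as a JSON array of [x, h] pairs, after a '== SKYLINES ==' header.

== SKYLINES ==
[[15,15],[22,0]]
[[15,15],[22,0],[26,4],[36,0]]
[[15,15],[22,0],[23,14],[28,4],[36,0]]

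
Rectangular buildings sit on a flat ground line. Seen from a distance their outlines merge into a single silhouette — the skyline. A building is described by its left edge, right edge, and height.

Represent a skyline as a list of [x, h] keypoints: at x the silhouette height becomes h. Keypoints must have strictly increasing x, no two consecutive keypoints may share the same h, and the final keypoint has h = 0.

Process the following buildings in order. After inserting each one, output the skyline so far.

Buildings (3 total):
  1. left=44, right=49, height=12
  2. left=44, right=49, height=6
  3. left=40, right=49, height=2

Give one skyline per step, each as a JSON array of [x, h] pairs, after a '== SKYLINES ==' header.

== SKYLINES ==
[[44,12],[49,0]]
[[44,12],[49,0]]
[[40,2],[44,12],[49,0]]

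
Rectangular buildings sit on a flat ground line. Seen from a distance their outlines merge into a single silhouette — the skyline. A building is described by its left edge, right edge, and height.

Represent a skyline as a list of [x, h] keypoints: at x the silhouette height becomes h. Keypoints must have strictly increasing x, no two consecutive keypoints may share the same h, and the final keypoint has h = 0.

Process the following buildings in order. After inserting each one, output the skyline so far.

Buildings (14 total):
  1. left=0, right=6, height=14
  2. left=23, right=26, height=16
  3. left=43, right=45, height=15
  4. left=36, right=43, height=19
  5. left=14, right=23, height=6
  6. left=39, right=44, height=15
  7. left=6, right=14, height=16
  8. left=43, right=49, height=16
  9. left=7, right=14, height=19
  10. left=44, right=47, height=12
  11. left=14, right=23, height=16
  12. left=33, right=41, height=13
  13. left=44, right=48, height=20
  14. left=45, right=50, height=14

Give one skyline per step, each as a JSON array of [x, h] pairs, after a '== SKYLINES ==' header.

== SKYLINES ==
[[0,14],[6,0]]
[[0,14],[6,0],[23,16],[26,0]]
[[0,14],[6,0],[23,16],[26,0],[43,15],[45,0]]
[[0,14],[6,0],[23,16],[26,0],[36,19],[43,15],[45,0]]
[[0,14],[6,0],[14,6],[23,16],[26,0],[36,19],[43,15],[45,0]]
[[0,14],[6,0],[14,6],[23,16],[26,0],[36,19],[43,15],[45,0]]
[[0,14],[6,16],[14,6],[23,16],[26,0],[36,19],[43,15],[45,0]]
[[0,14],[6,16],[14,6],[23,16],[26,0],[36,19],[43,16],[49,0]]
[[0,14],[6,16],[7,19],[14,6],[23,16],[26,0],[36,19],[43,16],[49,0]]
[[0,14],[6,16],[7,19],[14,6],[23,16],[26,0],[36,19],[43,16],[49,0]]
[[0,14],[6,16],[7,19],[14,16],[26,0],[36,19],[43,16],[49,0]]
[[0,14],[6,16],[7,19],[14,16],[26,0],[33,13],[36,19],[43,16],[49,0]]
[[0,14],[6,16],[7,19],[14,16],[26,0],[33,13],[36,19],[43,16],[44,20],[48,16],[49,0]]
[[0,14],[6,16],[7,19],[14,16],[26,0],[33,13],[36,19],[43,16],[44,20],[48,16],[49,14],[50,0]]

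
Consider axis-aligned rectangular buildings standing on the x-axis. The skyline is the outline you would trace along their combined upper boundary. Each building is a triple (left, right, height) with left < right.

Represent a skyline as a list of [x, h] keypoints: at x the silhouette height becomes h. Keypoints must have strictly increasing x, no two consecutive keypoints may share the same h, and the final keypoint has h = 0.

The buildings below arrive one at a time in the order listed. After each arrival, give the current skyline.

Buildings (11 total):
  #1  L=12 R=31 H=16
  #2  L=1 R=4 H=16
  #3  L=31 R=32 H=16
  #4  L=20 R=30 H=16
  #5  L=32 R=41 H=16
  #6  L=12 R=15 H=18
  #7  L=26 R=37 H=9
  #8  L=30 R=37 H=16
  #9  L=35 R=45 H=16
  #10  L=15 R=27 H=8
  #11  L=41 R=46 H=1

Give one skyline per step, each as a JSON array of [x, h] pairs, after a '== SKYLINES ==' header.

== SKYLINES ==
[[12,16],[31,0]]
[[1,16],[4,0],[12,16],[31,0]]
[[1,16],[4,0],[12,16],[32,0]]
[[1,16],[4,0],[12,16],[32,0]]
[[1,16],[4,0],[12,16],[41,0]]
[[1,16],[4,0],[12,18],[15,16],[41,0]]
[[1,16],[4,0],[12,18],[15,16],[41,0]]
[[1,16],[4,0],[12,18],[15,16],[41,0]]
[[1,16],[4,0],[12,18],[15,16],[45,0]]
[[1,16],[4,0],[12,18],[15,16],[45,0]]
[[1,16],[4,0],[12,18],[15,16],[45,1],[46,0]]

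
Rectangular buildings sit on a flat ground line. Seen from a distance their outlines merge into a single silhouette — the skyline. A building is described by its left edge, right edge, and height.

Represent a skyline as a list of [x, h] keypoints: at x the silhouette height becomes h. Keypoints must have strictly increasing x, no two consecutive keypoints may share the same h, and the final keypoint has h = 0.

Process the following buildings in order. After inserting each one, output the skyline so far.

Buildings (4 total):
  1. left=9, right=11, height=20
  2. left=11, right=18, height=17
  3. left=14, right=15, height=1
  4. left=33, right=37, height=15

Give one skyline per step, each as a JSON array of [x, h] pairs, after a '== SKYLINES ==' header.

== SKYLINES ==
[[9,20],[11,0]]
[[9,20],[11,17],[18,0]]
[[9,20],[11,17],[18,0]]
[[9,20],[11,17],[18,0],[33,15],[37,0]]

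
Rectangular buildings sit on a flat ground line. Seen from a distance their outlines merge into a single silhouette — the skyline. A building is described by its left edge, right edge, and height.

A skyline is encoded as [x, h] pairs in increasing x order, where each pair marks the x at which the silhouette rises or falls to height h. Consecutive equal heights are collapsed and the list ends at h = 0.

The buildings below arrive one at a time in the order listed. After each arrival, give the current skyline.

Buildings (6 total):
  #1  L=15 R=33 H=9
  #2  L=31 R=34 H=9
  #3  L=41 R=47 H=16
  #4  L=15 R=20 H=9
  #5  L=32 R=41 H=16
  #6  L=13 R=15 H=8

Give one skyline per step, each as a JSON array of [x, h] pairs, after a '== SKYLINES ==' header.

== SKYLINES ==
[[15,9],[33,0]]
[[15,9],[34,0]]
[[15,9],[34,0],[41,16],[47,0]]
[[15,9],[34,0],[41,16],[47,0]]
[[15,9],[32,16],[47,0]]
[[13,8],[15,9],[32,16],[47,0]]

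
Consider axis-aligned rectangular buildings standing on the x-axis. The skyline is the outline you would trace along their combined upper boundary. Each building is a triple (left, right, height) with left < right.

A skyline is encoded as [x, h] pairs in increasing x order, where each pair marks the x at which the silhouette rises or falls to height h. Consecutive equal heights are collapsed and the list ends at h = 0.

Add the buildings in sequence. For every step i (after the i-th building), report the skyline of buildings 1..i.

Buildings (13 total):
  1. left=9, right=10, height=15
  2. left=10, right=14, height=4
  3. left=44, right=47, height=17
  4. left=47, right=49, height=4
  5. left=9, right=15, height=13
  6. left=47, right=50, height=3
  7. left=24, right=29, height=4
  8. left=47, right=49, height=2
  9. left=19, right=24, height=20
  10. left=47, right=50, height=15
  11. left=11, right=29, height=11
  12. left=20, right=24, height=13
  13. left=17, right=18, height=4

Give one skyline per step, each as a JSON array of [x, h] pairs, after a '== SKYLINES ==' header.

== SKYLINES ==
[[9,15],[10,0]]
[[9,15],[10,4],[14,0]]
[[9,15],[10,4],[14,0],[44,17],[47,0]]
[[9,15],[10,4],[14,0],[44,17],[47,4],[49,0]]
[[9,15],[10,13],[15,0],[44,17],[47,4],[49,0]]
[[9,15],[10,13],[15,0],[44,17],[47,4],[49,3],[50,0]]
[[9,15],[10,13],[15,0],[24,4],[29,0],[44,17],[47,4],[49,3],[50,0]]
[[9,15],[10,13],[15,0],[24,4],[29,0],[44,17],[47,4],[49,3],[50,0]]
[[9,15],[10,13],[15,0],[19,20],[24,4],[29,0],[44,17],[47,4],[49,3],[50,0]]
[[9,15],[10,13],[15,0],[19,20],[24,4],[29,0],[44,17],[47,15],[50,0]]
[[9,15],[10,13],[15,11],[19,20],[24,11],[29,0],[44,17],[47,15],[50,0]]
[[9,15],[10,13],[15,11],[19,20],[24,11],[29,0],[44,17],[47,15],[50,0]]
[[9,15],[10,13],[15,11],[19,20],[24,11],[29,0],[44,17],[47,15],[50,0]]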